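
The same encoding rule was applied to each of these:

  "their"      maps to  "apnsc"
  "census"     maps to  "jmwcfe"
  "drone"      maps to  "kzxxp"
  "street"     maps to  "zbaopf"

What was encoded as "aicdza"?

In their: t→a is +7, h→p is +8, e→n is +9, i→s is +10 — the shift increases by 1 each position. Letter i (0-indexed) is shifted by i+7, so successive shifts are 7, 8, 9, ….
Decoding aicdza: a−7=t, i−8=a, c−9=t, d−10=t, z−11=o, a−12=o.

tattoo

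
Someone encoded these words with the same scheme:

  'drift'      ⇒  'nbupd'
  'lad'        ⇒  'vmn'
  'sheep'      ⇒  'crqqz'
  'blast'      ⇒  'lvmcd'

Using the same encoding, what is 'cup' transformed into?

The shift depends on letter class: consonant d→n is +10, but vowel i→u is +12. Vowels shift forward by 12 and consonants shift forward by 10.
Applying it to cup: c(cons)+10=m, u(vowel)+12=g, p(cons)+10=z.

mgz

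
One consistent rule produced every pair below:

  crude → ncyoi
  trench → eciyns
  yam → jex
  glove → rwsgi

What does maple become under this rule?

xeawi

The shift depends on letter class: consonant c→n is +11, but vowel u→y is +4. Vowels shift forward by 4 and consonants shift forward by 11.
On maple: m(cons)+11=x, a(vowel)+4=e, p(cons)+11=a, l(cons)+11=w, e(vowel)+4=i.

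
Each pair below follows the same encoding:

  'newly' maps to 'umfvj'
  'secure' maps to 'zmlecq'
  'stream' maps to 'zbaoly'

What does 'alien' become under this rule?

htroy

In newly: n→u is +7, e→m is +8, w→f is +9, l→v is +10 — the shift increases by 1 each position. Letter i (0-indexed) is shifted by i+7, so successive shifts are 7, 8, 9, ….
On alien: a+7=h, l+8=t, i+9=r, e+10=o, n+11=y.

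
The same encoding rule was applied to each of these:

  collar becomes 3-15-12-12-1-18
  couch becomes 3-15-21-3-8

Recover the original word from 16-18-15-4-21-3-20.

c is letter #3 and maps to 3: an offset of 0. Each letter is replaced by its alphabet position (a=1, b=2, …, z=26).
Undoing it on 16-18-15-4-21-3-20: 16=p, 18=r, 15=o, 4=d, 21=u, 3=c, 20=t.

product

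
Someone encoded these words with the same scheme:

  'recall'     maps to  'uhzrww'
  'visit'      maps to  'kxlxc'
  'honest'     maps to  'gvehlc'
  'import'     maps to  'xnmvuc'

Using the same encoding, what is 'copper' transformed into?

r(17)→u(20) and e(4)→h(7) fit y≡17x+17 (mod 26); the inverse of 17 mod 26 is 23. Treating letters as 0–25, the rule is x ↦ 17x + 17 (mod 26).
For copper: c(2)→17·2+17≡25=z; o(14)→17·14+17≡21=v; p(15)→17·15+17≡12=m; p(15)→17·15+17≡12=m; e(4)→17·4+17≡7=h; r(17)→17·17+17≡20=u (all mod 26).

zvmmhu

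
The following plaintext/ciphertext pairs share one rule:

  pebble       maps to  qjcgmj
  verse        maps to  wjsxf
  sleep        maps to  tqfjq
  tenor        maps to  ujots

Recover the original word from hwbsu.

grant

Shifts by position in pebble: pos 0: p→q (+1), pos 1: e→j (+5), pos 2: b→c (+1), pos 3: b→g (+5) — repeating every 2. The shifts repeat in a cycle of length 2: positions 0,1,… shift by +1, +5, then the pattern repeats.
Decoding hwbsu: h−1=g, w−5=r, b−1=a, s−5=n, u−1=t.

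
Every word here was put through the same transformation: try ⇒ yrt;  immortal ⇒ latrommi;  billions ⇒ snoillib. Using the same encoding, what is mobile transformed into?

The word is simply reversed.
Applying it to mobile: reverse → elibom.

elibom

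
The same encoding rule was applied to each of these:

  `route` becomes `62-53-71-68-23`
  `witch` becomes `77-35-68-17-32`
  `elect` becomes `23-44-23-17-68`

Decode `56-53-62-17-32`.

The formula is n = 3×(alphabet index, a=1) + 8.
Decoding 56-53-62-17-32: 56→(56−8)÷3=16=p, 53→(53−8)÷3=15=o, 62→(62−8)÷3=18=r, 17→(17−8)÷3=3=c, 32→(32−8)÷3=8=h.

porch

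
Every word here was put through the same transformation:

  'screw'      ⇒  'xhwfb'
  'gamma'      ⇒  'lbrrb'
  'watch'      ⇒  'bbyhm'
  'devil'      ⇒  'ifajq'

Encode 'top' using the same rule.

ypu

The shift depends on letter class: consonant s→x is +5, but vowel e→f is +1. Vowels shift forward by 1 and consonants shift forward by 5.
On top: t(cons)+5=y, o(vowel)+1=p, p(cons)+5=u.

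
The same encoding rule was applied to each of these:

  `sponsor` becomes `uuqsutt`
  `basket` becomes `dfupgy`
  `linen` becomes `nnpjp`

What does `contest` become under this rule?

etpygxv

Shifts by position in sponsor: pos 0: s→u (+2), pos 1: p→u (+5), pos 2: o→q (+2), pos 3: n→s (+5) — repeating every 2. It's a Vigenère-style cipher with numeric key [2,5]: position i shifts by key[i mod 2].
Applying it to contest: c+2=e, o+5=t, n+2=p, t+5=y, e+2=g, s+5=x, t+2=v.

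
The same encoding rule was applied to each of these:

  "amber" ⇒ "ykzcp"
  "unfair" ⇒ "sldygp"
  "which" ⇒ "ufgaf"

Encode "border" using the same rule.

It's a constant shift of +24 (ROT24).
Applying it to border: b+24=z, o+24=m, r+24=p, d+24=b, e+24=c, r+24=p.

zmpbcp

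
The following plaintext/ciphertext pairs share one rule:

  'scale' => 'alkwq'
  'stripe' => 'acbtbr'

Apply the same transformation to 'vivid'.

In scale: s→a is +8, c→l is +9, a→k is +10, l→w is +11 — the shift increases by 1 each position. Each letter shifts forward by (position + 8), i.e. 8, 9, 10, … — the shift grows by one for each successive letter.
For vivid: v+8=d, i+9=r, v+10=f, i+11=t, d+12=p.

drftp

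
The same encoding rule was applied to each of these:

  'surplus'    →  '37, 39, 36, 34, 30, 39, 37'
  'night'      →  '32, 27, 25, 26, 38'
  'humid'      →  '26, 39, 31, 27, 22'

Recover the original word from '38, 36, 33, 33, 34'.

troop

Each letter is replaced by its alphabet position (a=1..z=26) + 18.
Undoing it on 38, 36, 33, 33, 34: 38→(38−18)÷1=20=t, 36→(36−18)÷1=18=r, 33→(33−18)÷1=15=o, 33→(33−18)÷1=15=o, 34→(34−18)÷1=16=p.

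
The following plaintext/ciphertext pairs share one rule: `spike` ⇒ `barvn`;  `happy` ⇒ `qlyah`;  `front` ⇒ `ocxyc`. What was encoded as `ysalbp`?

phrase

A repeating key of period 2 is used — shifts +9, +11 over and over.
Reversing it on ysalbp: y−9=p, s−11=h, a−9=r, l−11=a, b−9=s, p−11=e.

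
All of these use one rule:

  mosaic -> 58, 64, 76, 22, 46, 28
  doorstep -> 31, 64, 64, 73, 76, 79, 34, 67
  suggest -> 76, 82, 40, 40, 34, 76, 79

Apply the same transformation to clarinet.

m(#13)→58 and o(#15)→64: differences scale by 3, so n = 3·pos + 19. The formula is n = 3×(alphabet index, a=1) + 19.
Applying it to clarinet: c=3→28, l=12→55, a=1→22, r=18→73, i=9→46, n=14→61, e=5→34, t=20→79.

28, 55, 22, 73, 46, 61, 34, 79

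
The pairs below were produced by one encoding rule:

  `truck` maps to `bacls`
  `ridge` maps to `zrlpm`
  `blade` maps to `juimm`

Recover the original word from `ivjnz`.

amber

Shifts by position in truck: pos 0: t→b (+8), pos 1: r→a (+9), pos 2: u→c (+8), pos 3: c→l (+9) — repeating every 2. A repeating key of period 2 is used — shifts +8, +9 over and over.
Decoding ivjnz: i−8=a, v−9=m, j−8=b, n−9=e, z−8=r.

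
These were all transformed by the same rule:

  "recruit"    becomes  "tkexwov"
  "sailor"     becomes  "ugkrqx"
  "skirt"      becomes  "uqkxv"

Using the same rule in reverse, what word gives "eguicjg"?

cascade

Shifts by position in recruit: pos 0: r→t (+2), pos 1: e→k (+6), pos 2: c→e (+2), pos 3: r→x (+6) — repeating every 2. It's a Vigenère-style cipher with numeric key [2,6]: position i shifts by key[i mod 2].
Reversing it on eguicjg: e−2=c, g−6=a, u−2=s, i−6=c, c−2=a, j−6=d, g−2=e.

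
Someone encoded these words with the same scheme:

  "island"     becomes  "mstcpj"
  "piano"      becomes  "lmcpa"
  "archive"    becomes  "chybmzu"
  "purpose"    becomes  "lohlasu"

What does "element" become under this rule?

i(8)→m(12) and s(18)→s(18) fit y≡11x+2 (mod 26); the inverse of 11 mod 26 is 19. This is an affine cipher: with a=0,…,z=25, each position x becomes (11x+2) mod 26.
For element: e(4)→11·4+2≡20=u; l(11)→11·11+2≡19=t; e(4)→11·4+2≡20=u; m(12)→11·12+2≡4=e; e(4)→11·4+2≡20=u; n(13)→11·13+2≡15=p; t(19)→11·19+2≡3=d (all mod 26).

utueupd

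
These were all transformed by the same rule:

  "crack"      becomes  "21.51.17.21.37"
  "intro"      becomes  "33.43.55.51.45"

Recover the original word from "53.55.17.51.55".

c(#3)→21 and r(#18)→51: differences scale by 2, so n = 2·pos + 15. Each letter becomes 2×(its alphabet position, a=1..z=26) + 15.
Undoing it on 53.55.17.51.55: 53→(53−15)÷2=19=s, 55→(55−15)÷2=20=t, 17→(17−15)÷2=1=a, 51→(51−15)÷2=18=r, 55→(55−15)÷2=20=t.

start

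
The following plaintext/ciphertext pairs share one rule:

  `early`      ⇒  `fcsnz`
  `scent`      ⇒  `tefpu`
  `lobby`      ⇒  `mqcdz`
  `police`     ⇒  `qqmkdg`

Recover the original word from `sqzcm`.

Shifts by position in early: pos 0: e→f (+1), pos 1: a→c (+2), pos 2: r→s (+1), pos 3: l→n (+2) — repeating every 2. It's a Vigenère-style cipher with numeric key [1,2]: position i shifts by key[i mod 2].
Decoding sqzcm: s−1=r, q−2=o, z−1=y, c−2=a, m−1=l.

royal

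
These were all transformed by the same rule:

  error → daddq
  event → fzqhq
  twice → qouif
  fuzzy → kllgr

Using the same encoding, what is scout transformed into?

The output letters match the input read backwards, each shifted +12: error reversed is rorre. Two steps: reverse the string, then apply a Caesar shift of +12.
On scout: reverse → tuocs; then shift: t+12=f, u+12=g, o+12=a, c+12=o, s+12=e.

fgaoe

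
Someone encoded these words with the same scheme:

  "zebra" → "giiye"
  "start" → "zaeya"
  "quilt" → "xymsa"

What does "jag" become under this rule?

The rule splits by letter class: vowels +4, consonants +7.
For jag: j(cons)+7=q, a(vowel)+4=e, g(cons)+7=n.

qen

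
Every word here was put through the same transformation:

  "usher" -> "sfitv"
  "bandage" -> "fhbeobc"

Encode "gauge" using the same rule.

fhvbh

The output letters match the input read backwards, each shifted +1: usher reversed is rehsu. The word is reversed, then every letter is shifted forward by 1.
On gauge: reverse → eguag; then shift: e+1=f, g+1=h, u+1=v, a+1=b, g+1=h.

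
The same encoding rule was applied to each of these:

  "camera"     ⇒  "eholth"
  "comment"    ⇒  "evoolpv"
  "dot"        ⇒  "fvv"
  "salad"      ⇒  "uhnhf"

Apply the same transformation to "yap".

The shift depends on letter class: consonant c→e is +2, but vowel a→h is +7. Two shifts are in play — +7 for a/e/i/o/u, +2 for every other letter.
Applying it to yap: y(cons)+2=a, a(vowel)+7=h, p(cons)+2=r.

ahr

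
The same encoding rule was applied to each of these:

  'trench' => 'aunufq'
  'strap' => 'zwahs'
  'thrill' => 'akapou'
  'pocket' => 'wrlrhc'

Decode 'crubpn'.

volume

Shifts by position in trench: pos 0: t→a (+7), pos 1: r→u (+3), pos 2: e→n (+9), pos 3: n→u (+7), pos 4: c→f (+3), pos 5: h→q (+9) — repeating every 3. A repeating key of period 3 is used — shifts +7, +3, +9 over and over.
Reversing it on crubpn: c−7=v, r−3=o, u−9=l, b−7=u, p−3=m, n−9=e.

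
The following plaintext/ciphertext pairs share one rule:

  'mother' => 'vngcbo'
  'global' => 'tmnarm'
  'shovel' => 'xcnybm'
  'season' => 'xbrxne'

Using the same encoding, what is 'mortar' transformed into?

vnogro

m(12)→v(21) and o(14)→n(13) fit y≡9x+17 (mod 26); the inverse of 9 mod 26 is 3. Each letter's alphabet position (a=0..z=25) is mapped through 9·x+17 mod 26 — an affine cipher.
On mortar: m(12)→9·12+17≡21=v; o(14)→9·14+17≡13=n; r(17)→9·17+17≡14=o; t(19)→9·19+17≡6=g; a(0)→9·0+17≡17=r; r(17)→9·17+17≡14=o (all mod 26).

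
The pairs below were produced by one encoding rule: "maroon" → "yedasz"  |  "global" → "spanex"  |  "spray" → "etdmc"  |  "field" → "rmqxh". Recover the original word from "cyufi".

quite

The shifts repeat in a cycle of length 3: positions 0,1,… shift by +12, +4, +12, then the pattern repeats.
Reversing it on cyufi: c−12=q, y−4=u, u−12=i, f−12=t, i−4=e.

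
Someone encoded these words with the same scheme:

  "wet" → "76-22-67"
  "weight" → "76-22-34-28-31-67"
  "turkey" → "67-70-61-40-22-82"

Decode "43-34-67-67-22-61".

litter

w(#23)→76 and e(#5)→22: differences scale by 3, so n = 3·pos + 7. With a=1..z=26, the number is 3·pos + 7.
Decoding 43-34-67-67-22-61: 43→(43−7)÷3=12=l, 34→(34−7)÷3=9=i, 67→(67−7)÷3=20=t, 67→(67−7)÷3=20=t, 22→(22−7)÷3=5=e, 61→(61−7)÷3=18=r.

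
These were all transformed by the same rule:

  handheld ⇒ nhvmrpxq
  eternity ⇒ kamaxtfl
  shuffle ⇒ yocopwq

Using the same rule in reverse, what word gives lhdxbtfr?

favorite

Each letter shifts forward by (position + 6), i.e. 6, 7, 8, … — the shift grows by one for each successive letter.
Reversing it on lhdxbtfr: l−6=f, h−7=a, d−8=v, x−9=o, b−10=r, t−11=i, f−12=t, r−13=e.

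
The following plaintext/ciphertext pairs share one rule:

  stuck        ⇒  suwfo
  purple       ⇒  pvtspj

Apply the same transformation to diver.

djxhv

In stuck: s→s is +0, t→u is +1, u→w is +2, c→f is +3 — the shift increases by 1 each position. Letter i (0-indexed) is shifted by i+0, so successive shifts are 0, 1, 2, ….
For diver: d+0=d, i+1=j, v+2=x, e+3=h, r+4=v.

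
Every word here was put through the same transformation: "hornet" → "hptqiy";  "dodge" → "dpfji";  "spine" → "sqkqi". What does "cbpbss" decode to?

canyon

Letter i (0-indexed) is shifted by i+0, so successive shifts are 0, 1, 2, ….
Decoding cbpbss: c−0=c, b−1=a, p−2=n, b−3=y, s−4=o, s−5=n.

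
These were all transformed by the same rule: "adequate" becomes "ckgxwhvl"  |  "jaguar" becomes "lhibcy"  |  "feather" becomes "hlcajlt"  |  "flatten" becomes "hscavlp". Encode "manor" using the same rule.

ohpvt

Shifts by position in adequate: pos 0: a→c (+2), pos 1: d→k (+7), pos 2: e→g (+2), pos 3: q→x (+7) — repeating every 2. A repeating key of period 2 is used — shifts +2, +7 over and over.
Applying it to manor: m+2=o, a+7=h, n+2=p, o+7=v, r+2=t.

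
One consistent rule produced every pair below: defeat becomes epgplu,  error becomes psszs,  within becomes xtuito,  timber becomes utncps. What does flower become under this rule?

gmzxps

The rule splits by letter class: vowels +11, consonants +1.
For flower: f(cons)+1=g, l(cons)+1=m, o(vowel)+11=z, w(cons)+1=x, e(vowel)+11=p, r(cons)+1=s.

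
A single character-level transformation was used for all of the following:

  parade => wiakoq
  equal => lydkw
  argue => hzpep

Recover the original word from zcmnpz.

The shift increases by 1 at each position, starting from +7: 7, 8, 9, ….
Decoding zcmnpz: z−7=s, c−8=u, m−9=d, n−10=d, p−11=e, z−12=n.

sudden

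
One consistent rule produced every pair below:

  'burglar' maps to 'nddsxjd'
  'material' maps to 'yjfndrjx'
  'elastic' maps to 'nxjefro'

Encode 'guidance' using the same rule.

The shift depends on letter class: consonant b→n is +12, but vowel u→d is +9. Vowels shift forward by 9 and consonants shift forward by 12.
On guidance: g(cons)+12=s, u(vowel)+9=d, i(vowel)+9=r, d(cons)+12=p, a(vowel)+9=j, n(cons)+12=z, c(cons)+12=o, e(vowel)+9=n.

sdrpjzon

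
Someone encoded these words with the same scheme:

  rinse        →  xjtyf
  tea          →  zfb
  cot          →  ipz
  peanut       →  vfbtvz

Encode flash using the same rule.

lrbyn

The shift depends on letter class: consonant r→x is +6, but vowel i→j is +1. Two shifts are in play — +1 for a/e/i/o/u, +6 for every other letter.
On flash: f(cons)+6=l, l(cons)+6=r, a(vowel)+1=b, s(cons)+6=y, h(cons)+6=n.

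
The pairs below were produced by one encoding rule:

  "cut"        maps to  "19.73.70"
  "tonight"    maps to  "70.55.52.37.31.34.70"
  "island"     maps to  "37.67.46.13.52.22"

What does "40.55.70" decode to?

With a=1..z=26, the number is 3·pos + 10.
Reversing it on 40.55.70: 40→(40−10)÷3=10=j, 55→(55−10)÷3=15=o, 70→(70−10)÷3=20=t.

jot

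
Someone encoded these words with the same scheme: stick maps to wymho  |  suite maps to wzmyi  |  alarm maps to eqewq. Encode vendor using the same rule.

zjrisw

The shifts repeat in a cycle of length 2: positions 0,1,… shift by +4, +5, then the pattern repeats.
On vendor: v+4=z, e+5=j, n+4=r, d+5=i, o+4=s, r+5=w.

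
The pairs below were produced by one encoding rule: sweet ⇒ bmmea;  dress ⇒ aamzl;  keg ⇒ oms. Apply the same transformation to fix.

The output letters match the input read backwards, each shifted +8: sweet reversed is teews. Read the word backwards and shift each letter +8.
On fix: reverse → xif; then shift: x+8=f, i+8=q, f+8=n.

fqn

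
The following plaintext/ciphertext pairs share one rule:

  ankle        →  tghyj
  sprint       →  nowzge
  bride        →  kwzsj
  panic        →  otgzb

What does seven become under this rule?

a(0)→t(19) and n(13)→g(6) fit y≡17x+19 (mod 26); the inverse of 17 mod 26 is 23. This is an affine cipher: with a=0,…,z=25, each position x becomes (17x+19) mod 26.
On seven: s(18)→17·18+19≡13=n; e(4)→17·4+19≡9=j; v(21)→17·21+19≡12=m; e(4)→17·4+19≡9=j; n(13)→17·13+19≡6=g (all mod 26).

njmjg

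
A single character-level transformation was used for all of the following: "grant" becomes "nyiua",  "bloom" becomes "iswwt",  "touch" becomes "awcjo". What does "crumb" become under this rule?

jycti

The shift depends on letter class: consonant g→n is +7, but vowel a→i is +8. Vowels shift forward by 8 and consonants shift forward by 7.
Applying it to crumb: c(cons)+7=j, r(cons)+7=y, u(vowel)+8=c, m(cons)+7=t, b(cons)+7=i.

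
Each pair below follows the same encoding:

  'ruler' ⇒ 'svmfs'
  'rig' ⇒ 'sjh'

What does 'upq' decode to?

Compare letters: r→s is +1, u→v is +1, l→m is +1 — a constant shift. It's a constant shift of +1 (ROT1).
Undoing it on upq: u−1=t, p−1=o, q−1=p.

top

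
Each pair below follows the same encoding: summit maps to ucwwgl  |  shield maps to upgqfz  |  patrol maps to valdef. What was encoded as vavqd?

s(18)→u(20) and u(20)→c(2) fit y≡17x+0 (mod 26); the inverse of 17 mod 26 is 23. This is an affine cipher: with a=0,…,z=25, each position x becomes (17x+0) mod 26.
Decoding vavqd: v(21)→23·(21−0)≡15=p; a(0)→23·(0−0)≡0=a; v(21)→23·(21−0)≡15=p; q(16)→23·(16−0)≡4=e; d(3)→23·(3−0)≡17=r (all mod 26).

paper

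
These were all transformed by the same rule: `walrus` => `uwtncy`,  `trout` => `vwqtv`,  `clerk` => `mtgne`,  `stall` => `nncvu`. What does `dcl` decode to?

jab

The output letters match the input read backwards, each shifted +2: walrus reversed is surlaw. The word is reversed, then every letter is shifted forward by 2.
Reversing it on dcl: shift back: d−2=b, c−2=a, l−2=j → baj; then reverse → jab.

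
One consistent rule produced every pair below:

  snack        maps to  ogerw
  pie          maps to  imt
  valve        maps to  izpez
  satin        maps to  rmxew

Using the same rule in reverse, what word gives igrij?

fence

The output letters match the input read backwards, each shifted +4: snack reversed is kcans. Read the word backwards and shift each letter +4.
Undoing it on igrij: shift back: i−4=e, g−4=c, r−4=n, i−4=e, j−4=f → ecnef; then reverse → fence.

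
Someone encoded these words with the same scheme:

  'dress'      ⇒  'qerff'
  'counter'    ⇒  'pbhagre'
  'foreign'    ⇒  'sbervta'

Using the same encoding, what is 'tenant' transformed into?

Each letter is shifted forward by 13 in the alphabet (a Caesar shift of +13).
On tenant: t+13=g, e+13=r, n+13=a, a+13=n, n+13=a, t+13=g.

granag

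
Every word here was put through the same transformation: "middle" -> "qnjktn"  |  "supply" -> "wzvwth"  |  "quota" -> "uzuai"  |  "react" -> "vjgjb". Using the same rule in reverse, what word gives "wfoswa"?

sailor

In middle: m→q is +4, i→n is +5, d→j is +6, d→k is +7 — the shift increases by 1 each position. Each letter shifts forward by (position + 4), i.e. 4, 5, 6, … — the shift grows by one for each successive letter.
Undoing it on wfoswa: w−4=s, f−5=a, o−6=i, s−7=l, w−8=o, a−9=r.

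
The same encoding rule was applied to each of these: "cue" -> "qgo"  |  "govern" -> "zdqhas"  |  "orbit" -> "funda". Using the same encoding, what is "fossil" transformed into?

The output letters match the input read backwards, each shifted +12: cue reversed is euc. Read the word backwards and shift each letter +12.
Applying it to fossil: reverse → lissof; then shift: l+12=x, i+12=u, s+12=e, s+12=e, o+12=a, f+12=r.

xueear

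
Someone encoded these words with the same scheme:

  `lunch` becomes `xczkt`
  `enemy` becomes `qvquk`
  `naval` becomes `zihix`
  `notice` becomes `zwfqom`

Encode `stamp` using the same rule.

Shifts by position in lunch: pos 0: l→x (+12), pos 1: u→c (+8), pos 2: n→z (+12), pos 3: c→k (+8) — repeating every 2. The shifts repeat in a cycle of length 2: positions 0,1,… shift by +12, +8, then the pattern repeats.
Applying it to stamp: s+12=e, t+8=b, a+12=m, m+8=u, p+12=b.

ebmub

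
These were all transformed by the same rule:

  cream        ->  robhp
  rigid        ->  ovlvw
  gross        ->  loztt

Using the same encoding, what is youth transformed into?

c(2)→r(17) and r(17)→o(14) fit y≡5x+7 (mod 26); the inverse of 5 mod 26 is 21. Treating letters as 0–25, the rule is x ↦ 5x + 7 (mod 26).
Applying it to youth: y(24)→5·24+7≡23=x; o(14)→5·14+7≡25=z; u(20)→5·20+7≡3=d; t(19)→5·19+7≡24=y; h(7)→5·7+7≡16=q (all mod 26).

xzdyq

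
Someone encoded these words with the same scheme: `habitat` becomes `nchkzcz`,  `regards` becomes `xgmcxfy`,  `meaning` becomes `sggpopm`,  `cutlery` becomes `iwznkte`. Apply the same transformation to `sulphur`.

Shifts by position in habitat: pos 0: h→n (+6), pos 1: a→c (+2), pos 2: b→h (+6), pos 3: i→k (+2) — repeating every 2. It's a Vigenère-style cipher with numeric key [6,2]: position i shifts by key[i mod 2].
For sulphur: s+6=y, u+2=w, l+6=r, p+2=r, h+6=n, u+2=w, r+6=x.

ywrrnwx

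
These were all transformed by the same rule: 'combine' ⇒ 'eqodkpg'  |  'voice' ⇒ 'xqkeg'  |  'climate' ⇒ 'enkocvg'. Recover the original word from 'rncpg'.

Compare letters: c→e is +2, o→q is +2, m→o is +2 — a constant shift. This is a Caesar cipher with shift 2.
Decoding rncpg: r−2=p, n−2=l, c−2=a, p−2=n, g−2=e.

plane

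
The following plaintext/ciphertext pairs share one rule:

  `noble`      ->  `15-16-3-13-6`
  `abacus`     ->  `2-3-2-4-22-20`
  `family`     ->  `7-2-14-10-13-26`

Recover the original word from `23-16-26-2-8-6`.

voyage

The number is (letter's place in the alphabet, a=1) + 1.
Undoing it on 23-16-26-2-8-6: 23→(23−1)÷1=22=v, 16→(16−1)÷1=15=o, 26→(26−1)÷1=25=y, 2→(2−1)÷1=1=a, 8→(8−1)÷1=7=g, 6→(6−1)÷1=5=e.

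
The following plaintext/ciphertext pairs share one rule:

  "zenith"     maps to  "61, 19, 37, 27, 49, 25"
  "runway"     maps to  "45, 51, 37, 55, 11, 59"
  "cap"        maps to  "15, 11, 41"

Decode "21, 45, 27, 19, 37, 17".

friend

z(#26)→61 and e(#5)→19: differences scale by 2, so n = 2·pos + 9. The formula is n = 2×(alphabet index, a=1) + 9.
Decoding 21, 45, 27, 19, 37, 17: 21→(21−9)÷2=6=f, 45→(45−9)÷2=18=r, 27→(27−9)÷2=9=i, 19→(19−9)÷2=5=e, 37→(37−9)÷2=14=n, 17→(17−9)÷2=4=d.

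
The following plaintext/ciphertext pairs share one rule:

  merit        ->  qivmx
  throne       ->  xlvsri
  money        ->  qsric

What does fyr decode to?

bun

This is a Caesar cipher with shift 4.
Reversing it on fyr: f−4=b, y−4=u, r−4=n.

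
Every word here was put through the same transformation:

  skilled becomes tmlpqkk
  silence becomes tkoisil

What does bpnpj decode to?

ankle

In skilled: s→t is +1, k→m is +2, i→l is +3, l→p is +4 — the shift increases by 1 each position. Each letter shifts forward by (position + 1), i.e. 1, 2, 3, … — the shift grows by one for each successive letter.
Reversing it on bpnpj: b−1=a, p−2=n, n−3=k, p−4=l, j−5=e.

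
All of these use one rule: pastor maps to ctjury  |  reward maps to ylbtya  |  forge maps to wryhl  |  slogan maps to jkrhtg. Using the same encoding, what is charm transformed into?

p(15)→c(2) and a(0)→t(19) fit y≡11x+19 (mod 26); the inverse of 11 mod 26 is 19. Treating letters as 0–25, the rule is x ↦ 11x + 19 (mod 26).
For charm: c(2)→11·2+19≡15=p; h(7)→11·7+19≡18=s; a(0)→11·0+19≡19=t; r(17)→11·17+19≡24=y; m(12)→11·12+19≡21=v (all mod 26).

pstyv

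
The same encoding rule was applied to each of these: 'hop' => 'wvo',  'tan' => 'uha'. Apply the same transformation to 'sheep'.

wlloz

The output letters match the input read backwards, each shifted +7: hop reversed is poh. Two steps: reverse the string, then apply a Caesar shift of +7.
For sheep: reverse → peehs; then shift: p+7=w, e+7=l, e+7=l, h+7=o, s+7=z.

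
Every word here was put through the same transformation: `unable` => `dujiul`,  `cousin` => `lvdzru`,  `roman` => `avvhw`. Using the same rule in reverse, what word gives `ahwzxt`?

Shifts by position in unable: pos 0: u→d (+9), pos 1: n→u (+7), pos 2: a→j (+9), pos 3: b→i (+7) — repeating every 2. It's a Vigenère-style cipher with numeric key [9,7]: position i shifts by key[i mod 2].
Decoding ahwzxt: a−9=r, h−7=a, w−9=n, z−7=s, x−9=o, t−7=m.

ransom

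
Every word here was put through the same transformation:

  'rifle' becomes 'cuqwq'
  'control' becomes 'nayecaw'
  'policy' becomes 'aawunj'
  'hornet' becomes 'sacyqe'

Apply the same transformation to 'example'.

qimxawq

The shift depends on letter class: consonant r→c is +11, but vowel i→u is +12. The rule splits by letter class: vowels +12, consonants +11.
For example: e(vowel)+12=q, x(cons)+11=i, a(vowel)+12=m, m(cons)+11=x, p(cons)+11=a, l(cons)+11=w, e(vowel)+12=q.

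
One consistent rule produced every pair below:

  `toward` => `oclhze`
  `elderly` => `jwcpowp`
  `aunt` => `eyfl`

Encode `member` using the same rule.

cpmxpx

The output letters match the input read backwards, each shifted +11: toward reversed is drawot. The word is reversed, then every letter is shifted forward by 11.
On member: reverse → rebmem; then shift: r+11=c, e+11=p, b+11=m, m+11=x, e+11=p, m+11=x.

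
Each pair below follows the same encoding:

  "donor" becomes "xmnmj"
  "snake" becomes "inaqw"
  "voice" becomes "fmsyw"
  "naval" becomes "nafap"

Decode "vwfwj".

d(3)→x(23) and o(14)→m(12) fit y≡25x+0 (mod 26); the inverse of 25 mod 26 is 25. This is an affine cipher: with a=0,…,z=25, each position x becomes (25x+0) mod 26.
Decoding vwfwj: v(21)→25·(21−0)≡5=f; w(22)→25·(22−0)≡4=e; f(5)→25·(5−0)≡21=v; w(22)→25·(22−0)≡4=e; j(9)→25·(9−0)≡17=r (all mod 26).

fever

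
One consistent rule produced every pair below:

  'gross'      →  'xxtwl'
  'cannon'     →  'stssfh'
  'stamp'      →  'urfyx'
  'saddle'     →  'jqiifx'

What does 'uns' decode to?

nip

The word is reversed, then every letter is shifted forward by 5.
Undoing it on uns: shift back: u−5=p, n−5=i, s−5=n → pin; then reverse → nip.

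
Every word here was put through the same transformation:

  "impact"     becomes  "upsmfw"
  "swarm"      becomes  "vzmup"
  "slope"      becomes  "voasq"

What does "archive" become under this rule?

The shift depends on letter class: consonant m→p is +3, but vowel i→u is +12. Vowels shift forward by 12 and consonants shift forward by 3.
On archive: a(vowel)+12=m, r(cons)+3=u, c(cons)+3=f, h(cons)+3=k, i(vowel)+12=u, v(cons)+3=y, e(vowel)+12=q.

mufkuyq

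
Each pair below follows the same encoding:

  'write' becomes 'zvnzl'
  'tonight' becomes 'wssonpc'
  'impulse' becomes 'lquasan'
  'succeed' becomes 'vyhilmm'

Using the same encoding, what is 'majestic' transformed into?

In write: w→z is +3, r→v is +4, i→n is +5, t→z is +6 — the shift increases by 1 each position. Letter i (0-indexed) is shifted by i+3, so successive shifts are 3, 4, 5, ….
On majestic: m+3=p, a+4=e, j+5=o, e+6=k, s+7=z, t+8=b, i+9=r, c+10=m.

peokzbrm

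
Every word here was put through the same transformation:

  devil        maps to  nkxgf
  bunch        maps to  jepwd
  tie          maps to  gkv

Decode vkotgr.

permit

The output letters match the input read backwards, each shifted +2: devil reversed is lived. Read the word backwards and shift each letter +2.
Undoing it on vkotgr: shift back: v−2=t, k−2=i, o−2=m, t−2=r, g−2=e, r−2=p → timrep; then reverse → permit.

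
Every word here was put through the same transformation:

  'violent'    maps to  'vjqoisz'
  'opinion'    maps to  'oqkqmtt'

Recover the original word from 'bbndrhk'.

balance

In violent: v→v is +0, i→j is +1, o→q is +2, l→o is +3 — the shift increases by 1 each position. The shift increases by 1 at each position, starting from +0: 0, 1, 2, ….
Reversing it on bbndrhk: b−0=b, b−1=a, n−2=l, d−3=a, r−4=n, h−5=c, k−6=e.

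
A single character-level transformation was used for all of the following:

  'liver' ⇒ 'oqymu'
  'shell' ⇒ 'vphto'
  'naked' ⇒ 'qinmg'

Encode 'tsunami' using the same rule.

waxvdul

Shifts by position in liver: pos 0: l→o (+3), pos 1: i→q (+8), pos 2: v→y (+3), pos 3: e→m (+8) — repeating every 2. It's a Vigenère-style cipher with numeric key [3,8]: position i shifts by key[i mod 2].
On tsunami: t+3=w, s+8=a, u+3=x, n+8=v, a+3=d, m+8=u, i+3=l.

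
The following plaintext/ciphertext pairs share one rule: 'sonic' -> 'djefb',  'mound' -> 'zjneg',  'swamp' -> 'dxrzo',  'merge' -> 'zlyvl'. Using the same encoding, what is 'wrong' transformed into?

xyjev

s(18)→d(3) and o(14)→j(9) fit y≡5x+17 (mod 26); the inverse of 5 mod 26 is 21. Each letter's alphabet position (a=0..z=25) is mapped through 5·x+17 mod 26 — an affine cipher.
For wrong: w(22)→5·22+17≡23=x; r(17)→5·17+17≡24=y; o(14)→5·14+17≡9=j; n(13)→5·13+17≡4=e; g(6)→5·6+17≡21=v (all mod 26).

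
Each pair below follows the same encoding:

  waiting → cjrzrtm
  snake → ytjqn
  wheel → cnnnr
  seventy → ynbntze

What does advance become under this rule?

Two shifts are in play — +9 for a/e/i/o/u, +6 for every other letter.
On advance: a(vowel)+9=j, d(cons)+6=j, v(cons)+6=b, a(vowel)+9=j, n(cons)+6=t, c(cons)+6=i, e(vowel)+9=n.

jjbjtin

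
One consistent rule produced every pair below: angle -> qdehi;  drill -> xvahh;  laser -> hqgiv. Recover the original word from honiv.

lover

a(0)→q(16) and n(13)→d(3) fit y≡11x+16 (mod 26); the inverse of 11 mod 26 is 19. This is an affine cipher: with a=0,…,z=25, each position x becomes (11x+16) mod 26.
Undoing it on honiv: h(7)→19·(7−16)≡11=l; o(14)→19·(14−16)≡14=o; n(13)→19·(13−16)≡21=v; i(8)→19·(8−16)≡4=e; v(21)→19·(21−16)≡17=r (all mod 26).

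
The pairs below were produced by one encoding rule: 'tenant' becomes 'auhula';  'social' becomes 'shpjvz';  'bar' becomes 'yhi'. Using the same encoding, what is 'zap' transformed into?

whg

The output letters match the input read backwards, each shifted +7: tenant reversed is tnanet. Two steps: reverse the string, then apply a Caesar shift of +7.
Applying it to zap: reverse → paz; then shift: p+7=w, a+7=h, z+7=g.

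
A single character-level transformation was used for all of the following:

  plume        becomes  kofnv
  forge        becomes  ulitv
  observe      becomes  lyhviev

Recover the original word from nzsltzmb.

p(15)→k(10) and l(11)→o(14) fit y≡25x+25 (mod 26); the inverse of 25 mod 26 is 25. Treating letters as 0–25, the rule is x ↦ 25x + 25 (mod 26).
Undoing it on nzsltzmb: n(13)→25·(13−25)≡12=m; z(25)→25·(25−25)≡0=a; s(18)→25·(18−25)≡7=h; l(11)→25·(11−25)≡14=o; t(19)→25·(19−25)≡6=g; z(25)→25·(25−25)≡0=a; m(12)→25·(12−25)≡13=n; b(1)→25·(1−25)≡24=y (all mod 26).

mahogany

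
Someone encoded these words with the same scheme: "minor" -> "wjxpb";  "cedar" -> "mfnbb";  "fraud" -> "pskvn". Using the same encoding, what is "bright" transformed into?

Shifts by position in minor: pos 0: m→w (+10), pos 1: i→j (+1), pos 2: n→x (+10), pos 3: o→p (+1) — repeating every 2. It's a Vigenère-style cipher with numeric key [10,1]: position i shifts by key[i mod 2].
For bright: b+10=l, r+1=s, i+10=s, g+1=h, h+10=r, t+1=u.

lsshru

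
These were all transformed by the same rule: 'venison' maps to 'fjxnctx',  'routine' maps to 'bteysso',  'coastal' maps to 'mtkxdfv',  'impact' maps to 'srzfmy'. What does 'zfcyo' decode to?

paste

The shifts repeat in a cycle of length 2: positions 0,1,… shift by +10, +5, then the pattern repeats.
Reversing it on zfcyo: z−10=p, f−5=a, c−10=s, y−5=t, o−10=e.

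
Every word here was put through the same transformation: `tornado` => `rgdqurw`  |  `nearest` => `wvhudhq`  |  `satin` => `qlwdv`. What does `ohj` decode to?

Two steps: reverse the string, then apply a Caesar shift of +3.
Reversing it on ohj: shift back: o−3=l, h−3=e, j−3=g → leg; then reverse → gel.

gel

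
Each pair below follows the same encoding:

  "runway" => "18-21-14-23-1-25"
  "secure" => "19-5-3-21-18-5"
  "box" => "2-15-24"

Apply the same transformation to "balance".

Each letter is replaced by its alphabet position (a=1, b=2, …, z=26).
Applying it to balance: b=2→2, a=1→1, l=12→12, a=1→1, n=14→14, c=3→3, e=5→5.

2-1-12-1-14-3-5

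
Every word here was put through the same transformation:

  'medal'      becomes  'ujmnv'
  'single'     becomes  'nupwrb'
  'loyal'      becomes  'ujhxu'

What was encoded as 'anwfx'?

owner

The word is reversed, then every letter is shifted forward by 9.
Decoding anwfx: shift back: a−9=r, n−9=e, w−9=n, f−9=w, x−9=o → renwo; then reverse → owner.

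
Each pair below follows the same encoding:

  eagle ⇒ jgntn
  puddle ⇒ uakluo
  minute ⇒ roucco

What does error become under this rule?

In eagle: e→j is +5, a→g is +6, g→n is +7, l→t is +8 — the shift increases by 1 each position. Each letter shifts forward by (position + 5), i.e. 5, 6, 7, … — the shift grows by one for each successive letter.
On error: e+5=j, r+6=x, r+7=y, o+8=w, r+9=a.

jxywa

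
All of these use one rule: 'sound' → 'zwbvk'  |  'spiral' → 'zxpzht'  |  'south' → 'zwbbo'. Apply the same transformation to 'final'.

Shifts by position in sound: pos 0: s→z (+7), pos 1: o→w (+8), pos 2: u→b (+7), pos 3: n→v (+8) — repeating every 2. The shifts repeat in a cycle of length 2: positions 0,1,… shift by +7, +8, then the pattern repeats.
Applying it to final: f+7=m, i+8=q, n+7=u, a+8=i, l+7=s.

mquis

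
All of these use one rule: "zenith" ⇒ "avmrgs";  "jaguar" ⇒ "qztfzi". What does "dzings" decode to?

Each pair mirrors across the alphabet (z↔a, e↔v, n↔m): positions sum to 25. Letters are reflected about the middle of the alphabet (position → 25−position): Atbash.
Reversing it on dzings: d↔w, z↔a, i↔r, n↔m, g↔t, s↔h.

warmth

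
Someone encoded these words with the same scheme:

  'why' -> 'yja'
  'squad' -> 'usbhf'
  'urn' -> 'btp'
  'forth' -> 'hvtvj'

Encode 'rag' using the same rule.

The shift depends on letter class: consonant w→y is +2, but vowel u→b is +7. Vowels shift forward by 7 and consonants shift forward by 2.
For rag: r(cons)+2=t, a(vowel)+7=h, g(cons)+2=i.

thi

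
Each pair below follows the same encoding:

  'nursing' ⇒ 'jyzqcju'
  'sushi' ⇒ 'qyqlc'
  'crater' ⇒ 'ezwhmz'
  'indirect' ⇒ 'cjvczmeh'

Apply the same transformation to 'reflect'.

n(13)→j(9) and u(20)→y(24) fit y≡17x+22 (mod 26); the inverse of 17 mod 26 is 23. Each letter's alphabet position (a=0..z=25) is mapped through 17·x+22 mod 26 — an affine cipher.
On reflect: r(17)→17·17+22≡25=z; e(4)→17·4+22≡12=m; f(5)→17·5+22≡3=d; l(11)→17·11+22≡1=b; e(4)→17·4+22≡12=m; c(2)→17·2+22≡4=e; t(19)→17·19+22≡7=h (all mod 26).

zmdbmeh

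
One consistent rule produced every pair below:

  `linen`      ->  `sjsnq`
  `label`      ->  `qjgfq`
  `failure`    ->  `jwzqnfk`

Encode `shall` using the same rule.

The output letters match the input read backwards, each shifted +5: linen reversed is nenil. Read the word backwards and shift each letter +5.
Applying it to shall: reverse → llahs; then shift: l+5=q, l+5=q, a+5=f, h+5=m, s+5=x.

qqfmx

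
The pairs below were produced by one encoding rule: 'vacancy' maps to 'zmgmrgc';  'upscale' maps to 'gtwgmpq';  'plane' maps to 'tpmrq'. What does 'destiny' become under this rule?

The shift depends on letter class: consonant v→z is +4, but vowel a→m is +12. Two shifts are in play — +12 for a/e/i/o/u, +4 for every other letter.
On destiny: d(cons)+4=h, e(vowel)+12=q, s(cons)+4=w, t(cons)+4=x, i(vowel)+12=u, n(cons)+4=r, y(cons)+4=c.

hqwxurc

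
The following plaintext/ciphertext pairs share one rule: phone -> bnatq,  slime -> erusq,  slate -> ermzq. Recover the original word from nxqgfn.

breath

Shifts by position in phone: pos 0: p→b (+12), pos 1: h→n (+6), pos 2: o→a (+12), pos 3: n→t (+6) — repeating every 2. It's a Vigenère-style cipher with numeric key [12,6]: position i shifts by key[i mod 2].
Reversing it on nxqgfn: n−12=b, x−6=r, q−12=e, g−6=a, f−12=t, n−6=h.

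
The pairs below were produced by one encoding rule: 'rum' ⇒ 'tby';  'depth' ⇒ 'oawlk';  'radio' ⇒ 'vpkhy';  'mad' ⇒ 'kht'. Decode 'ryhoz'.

shark

The output letters match the input read backwards, each shifted +7: rum reversed is mur. Read the word backwards and shift each letter +7.
Decoding ryhoz: shift back: r−7=k, y−7=r, h−7=a, o−7=h, z−7=s → krahs; then reverse → shark.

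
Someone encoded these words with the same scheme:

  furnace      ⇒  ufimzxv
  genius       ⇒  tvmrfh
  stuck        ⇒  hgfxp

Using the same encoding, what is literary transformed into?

orgvizib

Each pair mirrors across the alphabet (f↔u, u↔f, r↔i): positions sum to 25. Letters are reflected about the middle of the alphabet (position → 25−position): Atbash.
For literary: l↔o, i↔r, t↔g, e↔v, r↔i, a↔z, r↔i, y↔b.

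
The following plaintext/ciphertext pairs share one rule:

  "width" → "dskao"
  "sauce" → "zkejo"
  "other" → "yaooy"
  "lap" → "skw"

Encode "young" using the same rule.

fyeun

The shift depends on letter class: consonant w→d is +7, but vowel i→s is +10. The rule splits by letter class: vowels +10, consonants +7.
On young: y(cons)+7=f, o(vowel)+10=y, u(vowel)+10=e, n(cons)+7=u, g(cons)+7=n.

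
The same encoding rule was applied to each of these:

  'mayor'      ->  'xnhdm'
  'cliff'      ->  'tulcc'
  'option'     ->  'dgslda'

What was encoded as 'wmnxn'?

drama

m(12)→x(23) and a(0)→n(13) fit y≡3x+13 (mod 26); the inverse of 3 mod 26 is 9. Each letter's alphabet position (a=0..z=25) is mapped through 3·x+13 mod 26 — an affine cipher.
Decoding wmnxn: w(22)→9·(22−13)≡3=d; m(12)→9·(12−13)≡17=r; n(13)→9·(13−13)≡0=a; x(23)→9·(23−13)≡12=m; n(13)→9·(13−13)≡0=a (all mod 26).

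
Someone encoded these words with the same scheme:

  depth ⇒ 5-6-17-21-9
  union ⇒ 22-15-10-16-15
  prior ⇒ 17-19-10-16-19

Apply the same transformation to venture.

23-6-15-21-22-19-6

Letters become their 1-based position plus 1 (so a→2, b→3, …).
On venture: v=22→23, e=5→6, n=14→15, t=20→21, u=21→22, r=18→19, e=5→6.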